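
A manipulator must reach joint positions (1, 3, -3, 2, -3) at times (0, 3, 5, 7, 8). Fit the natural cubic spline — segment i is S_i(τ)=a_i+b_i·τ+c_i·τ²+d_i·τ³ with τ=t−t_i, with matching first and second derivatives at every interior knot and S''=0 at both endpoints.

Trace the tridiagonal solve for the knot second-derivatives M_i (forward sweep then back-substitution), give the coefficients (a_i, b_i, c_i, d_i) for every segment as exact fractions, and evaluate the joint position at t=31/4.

Δ: Δ0=2/3, Δ1=-3, Δ2=5/2, Δ3=-5
row 1: diag=10, rhs=-22; c'=1/5, d'=-11/5
row 2: denom=8−2·1/5=38/5; d'=(33−2·-11/5)/(38/5)=187/38
row 3: denom=6−2·5/19=104/19; d'=(-45−2·187/38)/(104/19)=-521/52
back: M3=-521/52
back: M2=187/38−5/19·-521/52=393/52
back: M1=-11/5−1/5·393/52=-193/52
M: M0=0, M1=-193/52, M2=393/52, M3=-521/52, M4=0
seg 0: a=1, c=M0/2=0, d=(M1−M0)/(6·3)=-193/936, b=Δ0−h0·(2M0+M1)/6=787/312
seg 1: a=3, c=M1/2=-193/104, d=(M2−M1)/(6·2)=293/312, b=Δ1−h1·(2M1+M2)/6=-475/156
seg 2: a=-3, c=M2/2=393/104, d=(M3−M2)/(6·2)=-457/312, b=Δ2−h2·(2M2+M3)/6=125/156
seg 3: a=2, c=M3/2=-521/104, d=(M4−M3)/(6·1)=521/312, b=Δ3−h3·(2M3+M4)/6=-259/156
t_q=31/4 → seg 3, τ=3/4; S=2+-259/156·τ+-521/104·τ²+521/312·τ³=-9043/6656

  seg 0: a=1 b=787/312 c=0 d=-193/936
  seg 1: a=3 b=-475/156 c=-193/104 d=293/312
  seg 2: a=-3 b=125/156 c=393/104 d=-457/312
  seg 3: a=2 b=-259/156 c=-521/104 d=521/312
S(31/4) = -9043/6656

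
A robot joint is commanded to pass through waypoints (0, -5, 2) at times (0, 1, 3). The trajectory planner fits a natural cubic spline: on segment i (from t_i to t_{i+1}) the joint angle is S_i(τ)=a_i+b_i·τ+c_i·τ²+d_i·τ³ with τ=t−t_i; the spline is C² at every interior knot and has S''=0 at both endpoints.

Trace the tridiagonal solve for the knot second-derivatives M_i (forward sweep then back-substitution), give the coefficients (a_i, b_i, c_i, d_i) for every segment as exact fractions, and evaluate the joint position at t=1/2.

Δ: Δ0=-5, Δ1=7/2
row 1: diag=6, rhs=51; c'=1/3, d'=17/2
back: M1=17/2
M: M0=0, M1=17/2, M2=0
seg 0: a=0, c=M0/2=0, d=(M1−M0)/(6·1)=17/12, b=Δ0−h0·(2M0+M1)/6=-77/12
seg 1: a=-5, c=M1/2=17/4, d=(M2−M1)/(6·2)=-17/24, b=Δ1−h1·(2M1+M2)/6=-13/6
t_q=1/2 → seg 0, τ=1/2; S=0+-77/12·τ+0·τ²+17/12·τ³=-97/32

  seg 0: a=0 b=-77/12 c=0 d=17/12
  seg 1: a=-5 b=-13/6 c=17/4 d=-17/24
S(1/2) = -97/32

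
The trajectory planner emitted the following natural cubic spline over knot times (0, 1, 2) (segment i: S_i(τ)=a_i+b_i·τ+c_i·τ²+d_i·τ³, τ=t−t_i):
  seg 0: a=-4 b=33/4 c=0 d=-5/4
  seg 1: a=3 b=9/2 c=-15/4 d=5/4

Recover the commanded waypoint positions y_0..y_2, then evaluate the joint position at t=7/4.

y_0=-4 y_1=3 y_2=5
S(7/4) = 1227/256

y_0 = S_0(0) = a_0 = -4
y_1 = S_1(0) = a_1 = 3
y_2 = S_1(1) = 5
t_q=7/4 is in segment 1 (τ=3/4); S_1(τ)=1227/256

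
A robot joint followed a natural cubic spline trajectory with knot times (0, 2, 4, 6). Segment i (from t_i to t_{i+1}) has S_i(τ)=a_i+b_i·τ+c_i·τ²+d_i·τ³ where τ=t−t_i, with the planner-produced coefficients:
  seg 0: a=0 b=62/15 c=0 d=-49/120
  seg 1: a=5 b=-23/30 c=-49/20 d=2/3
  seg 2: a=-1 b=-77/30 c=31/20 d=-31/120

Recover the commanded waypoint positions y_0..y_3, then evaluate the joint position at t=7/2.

y_0 = S_0(0) = a_0 = 0
y_1 = S_1(0) = a_1 = 5
y_2 = S_2(0) = a_2 = -1
y_3 = S_2(2) = -2
t_q=7/2 is in segment 1 (τ=3/2); S_1(τ)=47/80

y_0=0 y_1=5 y_2=-1 y_3=-2
S(7/2) = 47/80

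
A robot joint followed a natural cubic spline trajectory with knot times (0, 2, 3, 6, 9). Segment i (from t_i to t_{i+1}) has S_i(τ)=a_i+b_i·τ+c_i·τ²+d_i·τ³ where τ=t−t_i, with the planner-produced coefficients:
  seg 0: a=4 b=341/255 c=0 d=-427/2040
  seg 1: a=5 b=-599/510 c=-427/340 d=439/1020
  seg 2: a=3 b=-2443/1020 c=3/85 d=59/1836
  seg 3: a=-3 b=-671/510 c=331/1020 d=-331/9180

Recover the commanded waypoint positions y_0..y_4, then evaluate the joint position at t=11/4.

y_0=4 y_1=5 y_2=3 y_3=-3 y_4=-5
S(11/4) = 78211/21760

y_0 = S_0(0) = a_0 = 4
y_1 = S_1(0) = a_1 = 5
y_2 = S_2(0) = a_2 = 3
y_3 = S_3(0) = a_3 = -3
y_4 = S_3(3) = -5
t_q=11/4 is in segment 1 (τ=3/4); S_1(τ)=78211/21760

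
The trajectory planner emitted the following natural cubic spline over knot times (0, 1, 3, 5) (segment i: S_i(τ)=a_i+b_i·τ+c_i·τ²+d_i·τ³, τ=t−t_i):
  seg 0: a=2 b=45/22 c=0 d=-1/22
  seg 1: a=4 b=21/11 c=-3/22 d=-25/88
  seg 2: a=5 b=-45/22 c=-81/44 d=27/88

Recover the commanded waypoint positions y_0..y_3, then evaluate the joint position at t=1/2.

y_0=2 y_1=4 y_2=5 y_3=-4
S(1/2) = 531/176

y_0 = S_0(0) = a_0 = 2
y_1 = S_1(0) = a_1 = 4
y_2 = S_2(0) = a_2 = 5
y_3 = S_2(2) = -4
t_q=1/2 is in segment 0 (τ=1/2); S_0(τ)=531/176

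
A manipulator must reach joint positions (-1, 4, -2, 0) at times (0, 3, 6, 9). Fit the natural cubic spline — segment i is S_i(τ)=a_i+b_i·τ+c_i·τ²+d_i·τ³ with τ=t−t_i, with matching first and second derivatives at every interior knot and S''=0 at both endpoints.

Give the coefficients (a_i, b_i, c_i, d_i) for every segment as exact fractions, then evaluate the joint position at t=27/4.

Δ: Δ0=5/3, Δ1=-2, Δ2=2/3
row 1: diag=12, rhs=-22; c'=1/4, d'=-11/6
row 2: denom=12−3·1/4=45/4; d'=(16−3·-11/6)/(45/4)=86/45
back: M2=86/45
back: M1=-11/6−1/4·86/45=-104/45
M: M0=0, M1=-104/45, M2=86/45, M3=0
seg 0: a=-1, c=M0/2=0, d=(M1−M0)/(6·3)=-52/405, b=Δ0−h0·(2M0+M1)/6=127/45
seg 1: a=4, c=M1/2=-52/45, d=(M2−M1)/(6·3)=19/81, b=Δ1−h1·(2M1+M2)/6=-29/45
seg 2: a=-2, c=M2/2=43/45, d=(M3−M2)/(6·3)=-43/405, b=Δ2−h2·(2M2+M3)/6=-56/45
t_q=27/4 → seg 2, τ=3/4; S=-2+-56/45·τ+43/45·τ²+-43/405·τ³=-781/320

  seg 0: a=-1 b=127/45 c=0 d=-52/405
  seg 1: a=4 b=-29/45 c=-52/45 d=19/81
  seg 2: a=-2 b=-56/45 c=43/45 d=-43/405
S(27/4) = -781/320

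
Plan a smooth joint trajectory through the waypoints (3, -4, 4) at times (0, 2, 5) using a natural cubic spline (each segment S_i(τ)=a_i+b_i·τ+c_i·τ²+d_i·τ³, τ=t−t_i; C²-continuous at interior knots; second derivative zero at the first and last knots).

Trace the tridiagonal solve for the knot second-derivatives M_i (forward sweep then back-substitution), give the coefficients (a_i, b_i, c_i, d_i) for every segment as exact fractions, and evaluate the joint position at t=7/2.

Δ: Δ0=-7/2, Δ1=8/3
row 1: diag=10, rhs=37; c'=3/10, d'=37/10
back: M1=37/10
M: M0=0, M1=37/10, M2=0
seg 0: a=3, c=M0/2=0, d=(M1−M0)/(6·2)=37/120, b=Δ0−h0·(2M0+M1)/6=-71/15
seg 1: a=-4, c=M1/2=37/20, d=(M2−M1)/(6·3)=-37/180, b=Δ1−h1·(2M1+M2)/6=-31/30
t_q=7/2 → seg 1, τ=3/2; S=-4+-31/30·τ+37/20·τ²+-37/180·τ³=-333/160

  seg 0: a=3 b=-71/15 c=0 d=37/120
  seg 1: a=-4 b=-31/30 c=37/20 d=-37/180
S(7/2) = -333/160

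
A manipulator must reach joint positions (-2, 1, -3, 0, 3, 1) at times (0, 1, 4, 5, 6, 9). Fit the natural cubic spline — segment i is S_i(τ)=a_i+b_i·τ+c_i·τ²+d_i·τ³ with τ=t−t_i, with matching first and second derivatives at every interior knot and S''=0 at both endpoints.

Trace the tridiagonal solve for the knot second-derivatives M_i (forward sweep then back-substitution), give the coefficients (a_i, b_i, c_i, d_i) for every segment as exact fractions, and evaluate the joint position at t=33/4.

Δ: Δ0=3, Δ1=-4/3, Δ2=3, Δ3=3, Δ4=-2/3
row 1: diag=8, rhs=-26; c'=3/8, d'=-13/4
row 2: denom=8−3·3/8=55/8; d'=(26−3·-13/4)/(55/8)=26/5
row 3: denom=4−1·8/55=212/55; d'=(0−1·26/5)/(212/55)=-143/106
row 4: denom=8−1·55/212=1641/212; d'=(-22−1·-143/106)/(1641/212)=-4378/1641
back: M4=-4378/1641
back: M3=-143/106−55/212·-4378/1641=-1078/1641
back: M2=26/5−8/55·-1078/1641=8690/1641
back: M1=-13/4−3/8·8690/1641=-2864/547
M: M0=0, M1=-2864/547, M2=8690/1641, M3=-1078/1641, M4=-4378/1641, M5=0
seg 0: a=-2, c=M0/2=0, d=(M1−M0)/(6·1)=-1432/1641, b=Δ0−h0·(2M0+M1)/6=6355/1641
seg 1: a=1, c=M1/2=-1432/547, d=(M2−M1)/(6·3)=8641/14769, b=Δ1−h1·(2M1+M2)/6=2059/1641
seg 2: a=-3, c=M2/2=4345/1641, d=(M3−M2)/(6·1)=-1628/1641, b=Δ2−h2·(2M2+M3)/6=2206/1641
seg 3: a=0, c=M3/2=-539/1641, d=(M4−M3)/(6·1)=-550/1641, b=Δ3−h3·(2M3+M4)/6=2004/547
seg 4: a=3, c=M4/2=-2189/1641, d=(M5−M4)/(6·3)=2189/14769, b=Δ4−h4·(2M4+M5)/6=3284/1641
t_q=33/4 → seg 4, τ=9/4; S=3+3284/1641·τ+-2189/1641·τ²+2189/14769·τ³=85347/35008

  seg 0: a=-2 b=6355/1641 c=0 d=-1432/1641
  seg 1: a=1 b=2059/1641 c=-1432/547 d=8641/14769
  seg 2: a=-3 b=2206/1641 c=4345/1641 d=-1628/1641
  seg 3: a=0 b=2004/547 c=-539/1641 d=-550/1641
  seg 4: a=3 b=3284/1641 c=-2189/1641 d=2189/14769
S(33/4) = 85347/35008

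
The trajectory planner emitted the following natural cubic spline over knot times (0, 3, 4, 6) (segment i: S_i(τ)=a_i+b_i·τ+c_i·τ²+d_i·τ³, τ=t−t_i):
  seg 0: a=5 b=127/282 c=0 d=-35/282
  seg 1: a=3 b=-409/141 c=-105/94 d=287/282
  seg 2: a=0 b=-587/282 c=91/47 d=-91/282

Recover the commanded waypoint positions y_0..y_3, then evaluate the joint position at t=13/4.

y_0=5 y_1=3 y_2=0 y_3=1
S(13/4) = 13361/6016

y_0 = S_0(0) = a_0 = 5
y_1 = S_1(0) = a_1 = 3
y_2 = S_2(0) = a_2 = 0
y_3 = S_2(2) = 1
t_q=13/4 is in segment 1 (τ=1/4); S_1(τ)=13361/6016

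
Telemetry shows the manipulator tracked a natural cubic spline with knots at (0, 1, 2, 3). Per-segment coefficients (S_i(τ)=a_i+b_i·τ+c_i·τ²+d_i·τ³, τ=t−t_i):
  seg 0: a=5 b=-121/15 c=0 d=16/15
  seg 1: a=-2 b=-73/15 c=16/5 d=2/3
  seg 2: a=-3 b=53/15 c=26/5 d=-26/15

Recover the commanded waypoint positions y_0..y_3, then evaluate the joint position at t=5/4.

y_0=5 y_1=-2 y_2=-3 y_3=4
S(5/4) = -481/160

y_0 = S_0(0) = a_0 = 5
y_1 = S_1(0) = a_1 = -2
y_2 = S_2(0) = a_2 = -3
y_3 = S_2(1) = 4
t_q=5/4 is in segment 1 (τ=1/4); S_1(τ)=-481/160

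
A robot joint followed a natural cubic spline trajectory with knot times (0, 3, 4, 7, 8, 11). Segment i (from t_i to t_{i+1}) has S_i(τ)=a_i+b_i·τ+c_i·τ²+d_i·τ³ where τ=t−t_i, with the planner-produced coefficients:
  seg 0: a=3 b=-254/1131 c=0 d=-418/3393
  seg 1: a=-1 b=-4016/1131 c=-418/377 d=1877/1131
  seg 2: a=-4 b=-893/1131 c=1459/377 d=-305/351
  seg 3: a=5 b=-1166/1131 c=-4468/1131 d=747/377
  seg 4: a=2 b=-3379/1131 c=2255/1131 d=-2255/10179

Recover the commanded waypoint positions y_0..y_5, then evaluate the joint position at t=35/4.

y_0=3 y_1=-1 y_2=-4 y_3=5 y_4=2 y_5=5
S(35/4) = 18997/24128

y_0 = S_0(0) = a_0 = 3
y_1 = S_1(0) = a_1 = -1
y_2 = S_2(0) = a_2 = -4
y_3 = S_3(0) = a_3 = 5
y_4 = S_4(0) = a_4 = 2
y_5 = S_4(3) = 5
t_q=35/4 is in segment 4 (τ=3/4); S_4(τ)=18997/24128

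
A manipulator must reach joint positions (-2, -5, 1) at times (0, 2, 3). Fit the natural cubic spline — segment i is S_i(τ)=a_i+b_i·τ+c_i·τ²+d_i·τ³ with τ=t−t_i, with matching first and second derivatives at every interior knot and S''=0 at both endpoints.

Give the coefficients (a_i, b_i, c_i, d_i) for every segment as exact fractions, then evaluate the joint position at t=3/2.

  seg 0: a=-2 b=-4 c=0 d=5/8
  seg 1: a=-5 b=7/2 c=15/4 d=-5/4
S(3/2) = -377/64

Δ: Δ0=-3/2, Δ1=6
row 1: diag=6, rhs=45; c'=1/6, d'=15/2
back: M1=15/2
M: M0=0, M1=15/2, M2=0
seg 0: a=-2, c=M0/2=0, d=(M1−M0)/(6·2)=5/8, b=Δ0−h0·(2M0+M1)/6=-4
seg 1: a=-5, c=M1/2=15/4, d=(M2−M1)/(6·1)=-5/4, b=Δ1−h1·(2M1+M2)/6=7/2
t_q=3/2 → seg 0, τ=3/2; S=-2+-4·τ+0·τ²+5/8·τ³=-377/64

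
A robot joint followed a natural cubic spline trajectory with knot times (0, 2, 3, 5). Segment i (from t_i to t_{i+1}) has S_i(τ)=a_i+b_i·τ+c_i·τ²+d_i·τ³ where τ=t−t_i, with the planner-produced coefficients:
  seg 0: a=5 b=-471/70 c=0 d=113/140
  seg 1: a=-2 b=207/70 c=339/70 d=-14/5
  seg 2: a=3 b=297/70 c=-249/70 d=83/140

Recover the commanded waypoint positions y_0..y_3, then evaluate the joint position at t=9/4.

y_0=5 y_1=-2 y_2=3 y_3=2
S(9/4) = -561/560

y_0 = S_0(0) = a_0 = 5
y_1 = S_1(0) = a_1 = -2
y_2 = S_2(0) = a_2 = 3
y_3 = S_2(2) = 2
t_q=9/4 is in segment 1 (τ=1/4); S_1(τ)=-561/560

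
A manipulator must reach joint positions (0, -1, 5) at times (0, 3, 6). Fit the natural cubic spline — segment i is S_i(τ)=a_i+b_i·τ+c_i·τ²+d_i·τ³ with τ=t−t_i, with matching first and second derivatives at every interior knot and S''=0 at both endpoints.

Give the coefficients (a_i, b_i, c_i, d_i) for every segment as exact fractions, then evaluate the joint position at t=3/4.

  seg 0: a=0 b=-11/12 c=0 d=7/108
  seg 1: a=-1 b=5/6 c=7/12 d=-7/108
S(3/4) = -169/256

Δ: Δ0=-1/3, Δ1=2
row 1: diag=12, rhs=14; c'=1/4, d'=7/6
back: M1=7/6
M: M0=0, M1=7/6, M2=0
seg 0: a=0, c=M0/2=0, d=(M1−M0)/(6·3)=7/108, b=Δ0−h0·(2M0+M1)/6=-11/12
seg 1: a=-1, c=M1/2=7/12, d=(M2−M1)/(6·3)=-7/108, b=Δ1−h1·(2M1+M2)/6=5/6
t_q=3/4 → seg 0, τ=3/4; S=0+-11/12·τ+0·τ²+7/108·τ³=-169/256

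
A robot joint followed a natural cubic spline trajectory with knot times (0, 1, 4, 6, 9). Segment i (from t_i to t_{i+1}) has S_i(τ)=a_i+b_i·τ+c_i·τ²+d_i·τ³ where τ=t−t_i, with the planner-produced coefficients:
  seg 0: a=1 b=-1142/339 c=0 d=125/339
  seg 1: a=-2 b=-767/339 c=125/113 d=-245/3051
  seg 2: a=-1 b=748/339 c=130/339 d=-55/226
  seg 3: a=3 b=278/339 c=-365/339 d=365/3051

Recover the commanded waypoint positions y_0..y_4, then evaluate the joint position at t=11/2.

y_0 = S_0(0) = a_0 = 1
y_1 = S_1(0) = a_1 = -2
y_2 = S_2(0) = a_2 = -1
y_3 = S_3(0) = a_3 = 3
y_4 = S_3(3) = -1
t_q=11/2 is in segment 2 (τ=3/2); S_2(τ)=4251/1808

y_0=1 y_1=-2 y_2=-1 y_3=3 y_4=-1
S(11/2) = 4251/1808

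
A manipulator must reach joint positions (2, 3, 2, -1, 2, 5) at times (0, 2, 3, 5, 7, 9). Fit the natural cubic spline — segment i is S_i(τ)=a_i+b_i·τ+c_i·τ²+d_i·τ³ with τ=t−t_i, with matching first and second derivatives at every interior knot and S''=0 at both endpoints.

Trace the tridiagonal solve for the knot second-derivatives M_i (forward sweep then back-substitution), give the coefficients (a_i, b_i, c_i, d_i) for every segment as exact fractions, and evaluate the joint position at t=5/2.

  seg 0: a=2 b=99/106 c=0 d=-23/212
  seg 1: a=3 b=-39/106 c=-69/106 d=1/53
  seg 2: a=2 b=-171/106 c=-63/106 d=69/212
  seg 3: a=-1 b=-9/106 c=72/53 d=-15/53
  seg 4: a=2 b=207/106 c=-18/53 d=3/53
S(5/2) = 563/212

Δ: Δ0=1/2, Δ1=-1, Δ2=-3/2, Δ3=3/2, Δ4=3/2
row 1: diag=6, rhs=-9; c'=1/6, d'=-3/2
row 2: denom=6−1·1/6=35/6; d'=(-3−1·-3/2)/(35/6)=-9/35
row 3: denom=8−2·12/35=256/35; d'=(18−2·-9/35)/(256/35)=81/32
row 4: denom=8−2·35/128=477/64; d'=(0−2·81/32)/(477/64)=-36/53
back: M4=-36/53
back: M3=81/32−35/128·-36/53=144/53
back: M2=-9/35−12/35·144/53=-63/53
back: M1=-3/2−1/6·-63/53=-69/53
M: M0=0, M1=-69/53, M2=-63/53, M3=144/53, M4=-36/53, M5=0
seg 0: a=2, c=M0/2=0, d=(M1−M0)/(6·2)=-23/212, b=Δ0−h0·(2M0+M1)/6=99/106
seg 1: a=3, c=M1/2=-69/106, d=(M2−M1)/(6·1)=1/53, b=Δ1−h1·(2M1+M2)/6=-39/106
seg 2: a=2, c=M2/2=-63/106, d=(M3−M2)/(6·2)=69/212, b=Δ2−h2·(2M2+M3)/6=-171/106
seg 3: a=-1, c=M3/2=72/53, d=(M4−M3)/(6·2)=-15/53, b=Δ3−h3·(2M3+M4)/6=-9/106
seg 4: a=2, c=M4/2=-18/53, d=(M5−M4)/(6·2)=3/53, b=Δ4−h4·(2M4+M5)/6=207/106
t_q=5/2 → seg 1, τ=1/2; S=3+-39/106·τ+-69/106·τ²+1/53·τ³=563/212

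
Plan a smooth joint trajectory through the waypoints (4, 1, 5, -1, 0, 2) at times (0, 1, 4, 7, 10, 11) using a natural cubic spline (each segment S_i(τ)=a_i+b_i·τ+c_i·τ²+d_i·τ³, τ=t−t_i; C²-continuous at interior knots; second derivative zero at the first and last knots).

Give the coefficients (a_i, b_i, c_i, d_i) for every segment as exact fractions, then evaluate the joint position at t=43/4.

  seg 0: a=4 b=-8728/2331 c=0 d=1735/2331
  seg 1: a=1 b=-3523/2331 c=1735/777 d=-8984/20979
  seg 2: a=5 b=755/2331 c=-3779/2331 d=160/567
  seg 3: a=-1 b=-4159/2331 c=2141/2331 d=-1487/20979
  seg 4: a=0 b=4226/2331 c=218/777 d=-218/2331
S(43/4) = 36751/24864

Δ: Δ0=-3, Δ1=4/3, Δ2=-2, Δ3=1/3, Δ4=2
row 1: diag=8, rhs=26; c'=3/8, d'=13/4
row 2: denom=12−3·3/8=87/8; d'=(-20−3·13/4)/(87/8)=-238/87
row 3: denom=12−3·8/29=324/29; d'=(14−3·-238/87)/(324/29)=161/81
row 4: denom=8−3·29/108=259/36; d'=(10−3·161/81)/(259/36)=436/777
back: M4=436/777
back: M3=161/81−29/108·436/777=4282/2331
back: M2=-238/87−8/29·4282/2331=-7558/2331
back: M1=13/4−3/8·-7558/2331=3470/777
M: M0=0, M1=3470/777, M2=-7558/2331, M3=4282/2331, M4=436/777, M5=0
seg 0: a=4, c=M0/2=0, d=(M1−M0)/(6·1)=1735/2331, b=Δ0−h0·(2M0+M1)/6=-8728/2331
seg 1: a=1, c=M1/2=1735/777, d=(M2−M1)/(6·3)=-8984/20979, b=Δ1−h1·(2M1+M2)/6=-3523/2331
seg 2: a=5, c=M2/2=-3779/2331, d=(M3−M2)/(6·3)=160/567, b=Δ2−h2·(2M2+M3)/6=755/2331
seg 3: a=-1, c=M3/2=2141/2331, d=(M4−M3)/(6·3)=-1487/20979, b=Δ3−h3·(2M3+M4)/6=-4159/2331
seg 4: a=0, c=M4/2=218/777, d=(M5−M4)/(6·1)=-218/2331, b=Δ4−h4·(2M4+M5)/6=4226/2331
t_q=43/4 → seg 4, τ=3/4; S=0+4226/2331·τ+218/777·τ²+-218/2331·τ³=36751/24864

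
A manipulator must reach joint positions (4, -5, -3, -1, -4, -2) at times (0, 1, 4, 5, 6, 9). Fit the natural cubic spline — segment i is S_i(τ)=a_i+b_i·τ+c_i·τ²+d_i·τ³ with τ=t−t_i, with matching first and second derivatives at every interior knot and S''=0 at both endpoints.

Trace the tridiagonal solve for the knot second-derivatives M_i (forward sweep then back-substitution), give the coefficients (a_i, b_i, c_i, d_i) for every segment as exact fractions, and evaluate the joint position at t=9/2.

  seg 0: a=4 b=-16834/1641 c=0 d=2065/1641
  seg 1: a=-5 b=-10639/1641 c=2065/547 d=-2284/4923
  seg 2: a=-3 b=5975/1641 c=-219/547 d=-2036/1641
  seg 3: a=-1 b=-1447/1641 c=-2255/547 d=3289/1641
  seg 4: a=-4 b=-5110/1641 c=1034/547 d=-1034/4923
S(9/2) = -3139/2188

Δ: Δ0=-9, Δ1=2/3, Δ2=2, Δ3=-3, Δ4=2/3
row 1: diag=8, rhs=58; c'=3/8, d'=29/4
row 2: denom=8−3·3/8=55/8; d'=(8−3·29/4)/(55/8)=-2
row 3: denom=4−1·8/55=212/55; d'=(-30−1·-2)/(212/55)=-385/53
row 4: denom=8−1·55/212=1641/212; d'=(22−1·-385/53)/(1641/212)=2068/547
back: M4=2068/547
back: M3=-385/53−55/212·2068/547=-4510/547
back: M2=-2−8/55·-4510/547=-438/547
back: M1=29/4−3/8·-438/547=4130/547
M: M0=0, M1=4130/547, M2=-438/547, M3=-4510/547, M4=2068/547, M5=0
seg 0: a=4, c=M0/2=0, d=(M1−M0)/(6·1)=2065/1641, b=Δ0−h0·(2M0+M1)/6=-16834/1641
seg 1: a=-5, c=M1/2=2065/547, d=(M2−M1)/(6·3)=-2284/4923, b=Δ1−h1·(2M1+M2)/6=-10639/1641
seg 2: a=-3, c=M2/2=-219/547, d=(M3−M2)/(6·1)=-2036/1641, b=Δ2−h2·(2M2+M3)/6=5975/1641
seg 3: a=-1, c=M3/2=-2255/547, d=(M4−M3)/(6·1)=3289/1641, b=Δ3−h3·(2M3+M4)/6=-1447/1641
seg 4: a=-4, c=M4/2=1034/547, d=(M5−M4)/(6·3)=-1034/4923, b=Δ4−h4·(2M4+M5)/6=-5110/1641
t_q=9/2 → seg 2, τ=1/2; S=-3+5975/1641·τ+-219/547·τ²+-2036/1641·τ³=-3139/2188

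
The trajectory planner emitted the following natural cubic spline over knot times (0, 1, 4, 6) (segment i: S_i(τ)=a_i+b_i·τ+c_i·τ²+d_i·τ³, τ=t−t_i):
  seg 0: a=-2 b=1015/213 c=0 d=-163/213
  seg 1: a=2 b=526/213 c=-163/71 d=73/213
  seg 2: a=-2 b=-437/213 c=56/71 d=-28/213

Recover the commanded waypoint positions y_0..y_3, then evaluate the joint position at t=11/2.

y_0 = S_0(0) = a_0 = -2
y_1 = S_1(0) = a_1 = 2
y_2 = S_2(0) = a_2 = -2
y_3 = S_2(2) = -4
t_q=11/2 is in segment 2 (τ=3/2); S_2(τ)=-266/71

y_0=-2 y_1=2 y_2=-2 y_3=-4
S(11/2) = -266/71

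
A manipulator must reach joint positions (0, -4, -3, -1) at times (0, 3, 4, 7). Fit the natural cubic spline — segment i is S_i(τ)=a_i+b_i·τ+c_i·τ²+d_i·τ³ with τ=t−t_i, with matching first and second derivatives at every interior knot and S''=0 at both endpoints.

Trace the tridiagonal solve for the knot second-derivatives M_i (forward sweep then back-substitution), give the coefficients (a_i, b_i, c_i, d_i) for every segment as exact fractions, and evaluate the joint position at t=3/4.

  seg 0: a=0 b=-47/21 c=0 d=19/189
  seg 1: a=-4 b=10/21 c=19/21 d=-8/21
  seg 2: a=-3 b=8/7 c=-5/21 d=5/189
S(3/4) = -733/448

Δ: Δ0=-4/3, Δ1=1, Δ2=2/3
row 1: diag=8, rhs=14; c'=1/8, d'=7/4
row 2: denom=8−1·1/8=63/8; d'=(-2−1·7/4)/(63/8)=-10/21
back: M2=-10/21
back: M1=7/4−1/8·-10/21=38/21
M: M0=0, M1=38/21, M2=-10/21, M3=0
seg 0: a=0, c=M0/2=0, d=(M1−M0)/(6·3)=19/189, b=Δ0−h0·(2M0+M1)/6=-47/21
seg 1: a=-4, c=M1/2=19/21, d=(M2−M1)/(6·1)=-8/21, b=Δ1−h1·(2M1+M2)/6=10/21
seg 2: a=-3, c=M2/2=-5/21, d=(M3−M2)/(6·3)=5/189, b=Δ2−h2·(2M2+M3)/6=8/7
t_q=3/4 → seg 0, τ=3/4; S=0+-47/21·τ+0·τ²+19/189·τ³=-733/448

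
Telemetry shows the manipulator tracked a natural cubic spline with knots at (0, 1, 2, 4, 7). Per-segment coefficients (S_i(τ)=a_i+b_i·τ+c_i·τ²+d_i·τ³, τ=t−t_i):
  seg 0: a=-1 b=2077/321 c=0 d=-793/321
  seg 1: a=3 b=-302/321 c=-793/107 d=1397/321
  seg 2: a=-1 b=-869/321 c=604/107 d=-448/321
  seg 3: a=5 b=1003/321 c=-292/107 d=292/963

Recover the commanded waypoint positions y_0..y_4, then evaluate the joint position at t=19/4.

y_0 = S_0(0) = a_0 = -1
y_1 = S_1(0) = a_1 = 3
y_2 = S_2(0) = a_2 = -1
y_3 = S_3(0) = a_3 = 5
y_4 = S_3(3) = -2
t_q=19/4 is in segment 3 (τ=3/4); S_3(τ)=10163/1712

y_0=-1 y_1=3 y_2=-1 y_3=5 y_4=-2
S(19/4) = 10163/1712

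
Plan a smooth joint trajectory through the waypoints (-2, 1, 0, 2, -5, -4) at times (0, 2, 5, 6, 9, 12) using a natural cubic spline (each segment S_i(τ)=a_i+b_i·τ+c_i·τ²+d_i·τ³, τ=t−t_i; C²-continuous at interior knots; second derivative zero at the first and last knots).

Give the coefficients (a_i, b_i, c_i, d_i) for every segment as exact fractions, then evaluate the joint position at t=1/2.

  seg 0: a=-2 b=2927/1346 c=0 d=-227/1346
  seg 1: a=1 b=203/1346 c=-681/673 d=10303/36342
  seg 2: a=0 b=1167/673 c=6217/4038 d=-5143/4038
  seg 3: a=2 b=4007/4038 c=-4606/2019 d=14207/36342
  seg 4: a=-5 b=-4322/2019 c=1665/1346 d=-185/1346
S(1/2) = -10055/10768

Δ: Δ0=3/2, Δ1=-1/3, Δ2=2, Δ3=-7/3, Δ4=1/3
row 1: diag=10, rhs=-11; c'=3/10, d'=-11/10
row 2: denom=8−3·3/10=71/10; d'=(14−3·-11/10)/(71/10)=173/71
row 3: denom=8−1·10/71=558/71; d'=(-26−1·173/71)/(558/71)=-673/186
row 4: denom=12−3·71/186=673/62; d'=(16−3·-673/186)/(673/62)=1665/673
back: M4=1665/673
back: M3=-673/186−71/186·1665/673=-9212/2019
back: M2=173/71−10/71·-9212/2019=6217/2019
back: M1=-11/10−3/10·6217/2019=-1362/673
M: M0=0, M1=-1362/673, M2=6217/2019, M3=-9212/2019, M4=1665/673, M5=0
seg 0: a=-2, c=M0/2=0, d=(M1−M0)/(6·2)=-227/1346, b=Δ0−h0·(2M0+M1)/6=2927/1346
seg 1: a=1, c=M1/2=-681/673, d=(M2−M1)/(6·3)=10303/36342, b=Δ1−h1·(2M1+M2)/6=203/1346
seg 2: a=0, c=M2/2=6217/4038, d=(M3−M2)/(6·1)=-5143/4038, b=Δ2−h2·(2M2+M3)/6=1167/673
seg 3: a=2, c=M3/2=-4606/2019, d=(M4−M3)/(6·3)=14207/36342, b=Δ3−h3·(2M3+M4)/6=4007/4038
seg 4: a=-5, c=M4/2=1665/1346, d=(M5−M4)/(6·3)=-185/1346, b=Δ4−h4·(2M4+M5)/6=-4322/2019
t_q=1/2 → seg 0, τ=1/2; S=-2+2927/1346·τ+0·τ²+-227/1346·τ³=-10055/10768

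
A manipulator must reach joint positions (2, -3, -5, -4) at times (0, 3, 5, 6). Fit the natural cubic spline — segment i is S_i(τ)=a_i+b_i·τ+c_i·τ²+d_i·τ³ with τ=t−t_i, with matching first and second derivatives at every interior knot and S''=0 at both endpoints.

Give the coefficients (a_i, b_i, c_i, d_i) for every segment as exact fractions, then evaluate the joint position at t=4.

  seg 0: a=2 b=-5/3 c=0 d=0
  seg 1: a=-3 b=-5/3 c=0 d=1/6
  seg 2: a=-5 b=1/3 c=1 d=-1/3
S(4) = -9/2

Δ: Δ0=-5/3, Δ1=-1, Δ2=1
row 1: diag=10, rhs=4; c'=1/5, d'=2/5
row 2: denom=6−2·1/5=28/5; d'=(12−2·2/5)/(28/5)=2
back: M2=2
back: M1=2/5−1/5·2=0
M: M0=0, M1=0, M2=2, M3=0
seg 0: a=2, c=M0/2=0, d=(M1−M0)/(6·3)=0, b=Δ0−h0·(2M0+M1)/6=-5/3
seg 1: a=-3, c=M1/2=0, d=(M2−M1)/(6·2)=1/6, b=Δ1−h1·(2M1+M2)/6=-5/3
seg 2: a=-5, c=M2/2=1, d=(M3−M2)/(6·1)=-1/3, b=Δ2−h2·(2M2+M3)/6=1/3
t_q=4 → seg 1, τ=1; S=-3+-5/3·τ+0·τ²+1/6·τ³=-9/2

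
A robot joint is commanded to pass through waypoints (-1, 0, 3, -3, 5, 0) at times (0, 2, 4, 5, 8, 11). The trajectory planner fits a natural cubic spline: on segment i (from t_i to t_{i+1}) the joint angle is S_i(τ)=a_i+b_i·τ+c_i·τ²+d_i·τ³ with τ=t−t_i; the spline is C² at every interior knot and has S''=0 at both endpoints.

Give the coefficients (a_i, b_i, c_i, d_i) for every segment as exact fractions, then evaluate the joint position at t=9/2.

  seg 0: a=-1 b=-186/311 c=0 d=683/2488
  seg 1: a=0 b=1677/622 c=2049/1244 d=-2793/2488
  seg 2: a=3 b=-1302/311 c=-3165/622 d=2037/622
  seg 3: a=-3 b=-2823/622 c=1473/311 d=-13069/16794
  seg 4: a=5 b=892/311 c=-4231/1866 d=4231/16794
S(9/2) = 219/4976

Δ: Δ0=1/2, Δ1=3/2, Δ2=-6, Δ3=8/3, Δ4=-5/3
row 1: diag=8, rhs=6; c'=1/4, d'=3/4
row 2: denom=6−2·1/4=11/2; d'=(-45−2·3/4)/(11/2)=-93/11
row 3: denom=8−1·2/11=86/11; d'=(52−1·-93/11)/(86/11)=665/86
row 4: denom=12−3·33/86=933/86; d'=(-26−3·665/86)/(933/86)=-4231/933
back: M4=-4231/933
back: M3=665/86−33/86·-4231/933=2946/311
back: M2=-93/11−2/11·2946/311=-3165/311
back: M1=3/4−1/4·-3165/311=2049/622
M: M0=0, M1=2049/622, M2=-3165/311, M3=2946/311, M4=-4231/933, M5=0
seg 0: a=-1, c=M0/2=0, d=(M1−M0)/(6·2)=683/2488, b=Δ0−h0·(2M0+M1)/6=-186/311
seg 1: a=0, c=M1/2=2049/1244, d=(M2−M1)/(6·2)=-2793/2488, b=Δ1−h1·(2M1+M2)/6=1677/622
seg 2: a=3, c=M2/2=-3165/622, d=(M3−M2)/(6·1)=2037/622, b=Δ2−h2·(2M2+M3)/6=-1302/311
seg 3: a=-3, c=M3/2=1473/311, d=(M4−M3)/(6·3)=-13069/16794, b=Δ3−h3·(2M3+M4)/6=-2823/622
seg 4: a=5, c=M4/2=-4231/1866, d=(M5−M4)/(6·3)=4231/16794, b=Δ4−h4·(2M4+M5)/6=892/311
t_q=9/2 → seg 2, τ=1/2; S=3+-1302/311·τ+-3165/622·τ²+2037/622·τ³=219/4976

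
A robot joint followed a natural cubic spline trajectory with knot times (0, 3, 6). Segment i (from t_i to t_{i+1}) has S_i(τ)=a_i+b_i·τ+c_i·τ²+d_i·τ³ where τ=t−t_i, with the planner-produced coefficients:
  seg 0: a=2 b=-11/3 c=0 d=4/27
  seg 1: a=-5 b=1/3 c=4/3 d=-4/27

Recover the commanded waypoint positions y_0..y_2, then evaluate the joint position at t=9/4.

y_0=2 y_1=-5 y_2=4
S(9/4) = -73/16

y_0 = S_0(0) = a_0 = 2
y_1 = S_1(0) = a_1 = -5
y_2 = S_1(3) = 4
t_q=9/4 is in segment 0 (τ=9/4); S_0(τ)=-73/16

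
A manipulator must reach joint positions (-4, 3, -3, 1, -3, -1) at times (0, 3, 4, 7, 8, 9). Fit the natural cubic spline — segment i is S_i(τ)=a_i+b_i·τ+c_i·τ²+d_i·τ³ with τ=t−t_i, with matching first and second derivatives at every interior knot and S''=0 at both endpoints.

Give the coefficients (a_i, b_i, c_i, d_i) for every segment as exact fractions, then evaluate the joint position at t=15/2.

  seg 0: a=-4 b=3371/555 c=0 d=-692/1665
  seg 1: a=3 b=-2857/555 c=-692/185 d=1603/555
  seg 2: a=-3 b=-440/111 c=911/185 d=-1753/1665
  seg 3: a=1 b=-1579/555 c=-842/185 d=377/111
  seg 4: a=-3 b=-976/555 c=1043/185 d=-1043/555
S(15/2) = -1681/1480

Δ: Δ0=7/3, Δ1=-6, Δ2=4/3, Δ3=-4, Δ4=2
row 1: diag=8, rhs=-50; c'=1/8, d'=-25/4
row 2: denom=8−1·1/8=63/8; d'=(44−1·-25/4)/(63/8)=134/21
row 3: denom=8−3·8/21=48/7; d'=(-32−3·134/21)/(48/7)=-179/24
row 4: denom=4−1·7/48=185/48; d'=(36−1·-179/24)/(185/48)=2086/185
back: M4=2086/185
back: M3=-179/24−7/48·2086/185=-1684/185
back: M2=134/21−8/21·-1684/185=1822/185
back: M1=-25/4−1/8·1822/185=-1384/185
M: M0=0, M1=-1384/185, M2=1822/185, M3=-1684/185, M4=2086/185, M5=0
seg 0: a=-4, c=M0/2=0, d=(M1−M0)/(6·3)=-692/1665, b=Δ0−h0·(2M0+M1)/6=3371/555
seg 1: a=3, c=M1/2=-692/185, d=(M2−M1)/(6·1)=1603/555, b=Δ1−h1·(2M1+M2)/6=-2857/555
seg 2: a=-3, c=M2/2=911/185, d=(M3−M2)/(6·3)=-1753/1665, b=Δ2−h2·(2M2+M3)/6=-440/111
seg 3: a=1, c=M3/2=-842/185, d=(M4−M3)/(6·1)=377/111, b=Δ3−h3·(2M3+M4)/6=-1579/555
seg 4: a=-3, c=M4/2=1043/185, d=(M5−M4)/(6·1)=-1043/555, b=Δ4−h4·(2M4+M5)/6=-976/555
t_q=15/2 → seg 3, τ=1/2; S=1+-1579/555·τ+-842/185·τ²+377/111·τ³=-1681/1480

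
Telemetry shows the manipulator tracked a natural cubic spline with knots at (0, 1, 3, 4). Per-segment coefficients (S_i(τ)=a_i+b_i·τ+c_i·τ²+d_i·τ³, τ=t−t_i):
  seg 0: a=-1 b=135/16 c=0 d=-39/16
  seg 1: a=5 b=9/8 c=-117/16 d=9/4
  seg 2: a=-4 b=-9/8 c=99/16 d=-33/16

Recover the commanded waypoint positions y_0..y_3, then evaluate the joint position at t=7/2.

y_0=-1 y_1=5 y_2=-4 y_3=-1
S(7/2) = -419/128

y_0 = S_0(0) = a_0 = -1
y_1 = S_1(0) = a_1 = 5
y_2 = S_2(0) = a_2 = -4
y_3 = S_2(1) = -1
t_q=7/2 is in segment 2 (τ=1/2); S_2(τ)=-419/128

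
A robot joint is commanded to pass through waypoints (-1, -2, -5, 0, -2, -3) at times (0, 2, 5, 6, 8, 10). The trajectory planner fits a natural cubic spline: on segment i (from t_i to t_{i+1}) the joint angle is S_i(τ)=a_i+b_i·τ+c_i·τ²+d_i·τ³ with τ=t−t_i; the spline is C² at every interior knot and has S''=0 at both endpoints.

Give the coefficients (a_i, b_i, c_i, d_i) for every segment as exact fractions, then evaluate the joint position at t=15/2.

  seg 0: a=-1 b=175/761 c=0 d=-1111/6088
  seg 1: a=-2 b=-2983/1522 c=-3333/3044 d=4307/9132
  seg 2: a=-5 b=12799/3044 c=2397/761 d=-7167/3044
  seg 3: a=0 b=5237/1522 c=-11913/3044 d=2577/3044
  seg 4: a=-2 b=-3127/1522 c=3549/3044 d=-1183/6088
S(15/2) = -19167/24352

Δ: Δ0=-1/2, Δ1=-1, Δ2=5, Δ3=-1, Δ4=-1/2
row 1: diag=10, rhs=-3; c'=3/10, d'=-3/10
row 2: denom=8−3·3/10=71/10; d'=(36−3·-3/10)/(71/10)=369/71
row 3: denom=6−1·10/71=416/71; d'=(-36−1·369/71)/(416/71)=-225/32
row 4: denom=8−2·71/208=761/104; d'=(3−2·-225/32)/(761/104)=3549/1522
back: M4=3549/1522
back: M3=-225/32−71/208·3549/1522=-11913/1522
back: M2=369/71−10/71·-11913/1522=4794/761
back: M1=-3/10−3/10·4794/761=-3333/1522
M: M0=0, M1=-3333/1522, M2=4794/761, M3=-11913/1522, M4=3549/1522, M5=0
seg 0: a=-1, c=M0/2=0, d=(M1−M0)/(6·2)=-1111/6088, b=Δ0−h0·(2M0+M1)/6=175/761
seg 1: a=-2, c=M1/2=-3333/3044, d=(M2−M1)/(6·3)=4307/9132, b=Δ1−h1·(2M1+M2)/6=-2983/1522
seg 2: a=-5, c=M2/2=2397/761, d=(M3−M2)/(6·1)=-7167/3044, b=Δ2−h2·(2M2+M3)/6=12799/3044
seg 3: a=0, c=M3/2=-11913/3044, d=(M4−M3)/(6·2)=2577/3044, b=Δ3−h3·(2M3+M4)/6=5237/1522
seg 4: a=-2, c=M4/2=3549/3044, d=(M5−M4)/(6·2)=-1183/6088, b=Δ4−h4·(2M4+M5)/6=-3127/1522
t_q=15/2 → seg 3, τ=3/2; S=0+5237/1522·τ+-11913/3044·τ²+2577/3044·τ³=-19167/24352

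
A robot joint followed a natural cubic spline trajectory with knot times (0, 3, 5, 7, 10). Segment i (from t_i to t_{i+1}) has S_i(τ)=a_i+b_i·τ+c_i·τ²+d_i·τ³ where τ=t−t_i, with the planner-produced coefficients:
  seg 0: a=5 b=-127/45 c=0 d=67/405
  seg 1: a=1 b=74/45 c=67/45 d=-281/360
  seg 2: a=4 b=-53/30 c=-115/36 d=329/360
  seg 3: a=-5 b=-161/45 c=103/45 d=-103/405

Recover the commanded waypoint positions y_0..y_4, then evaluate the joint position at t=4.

y_0 = S_0(0) = a_0 = 5
y_1 = S_1(0) = a_1 = 1
y_2 = S_2(0) = a_2 = 4
y_3 = S_3(0) = a_3 = -5
y_4 = S_3(3) = -2
t_q=4 is in segment 1 (τ=1); S_1(τ)=1207/360

y_0=5 y_1=1 y_2=4 y_3=-5 y_4=-2
S(4) = 1207/360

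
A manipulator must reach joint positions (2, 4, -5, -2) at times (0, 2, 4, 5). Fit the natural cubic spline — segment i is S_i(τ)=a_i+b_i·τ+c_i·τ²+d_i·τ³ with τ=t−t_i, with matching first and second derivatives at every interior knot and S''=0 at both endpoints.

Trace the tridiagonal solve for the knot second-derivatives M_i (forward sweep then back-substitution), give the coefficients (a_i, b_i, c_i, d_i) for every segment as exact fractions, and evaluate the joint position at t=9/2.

Δ: Δ0=1, Δ1=-9/2, Δ2=3
row 1: diag=8, rhs=-33; c'=1/4, d'=-33/8
row 2: denom=6−2·1/4=11/2; d'=(45−2·-33/8)/(11/2)=213/22
back: M2=213/22
back: M1=-33/8−1/4·213/22=-72/11
M: M0=0, M1=-72/11, M2=213/22, M3=0
seg 0: a=2, c=M0/2=0, d=(M1−M0)/(6·2)=-6/11, b=Δ0−h0·(2M0+M1)/6=35/11
seg 1: a=4, c=M1/2=-36/11, d=(M2−M1)/(6·2)=119/88, b=Δ1−h1·(2M1+M2)/6=-37/11
seg 2: a=-5, c=M2/2=213/44, d=(M3−M2)/(6·1)=-71/44, b=Δ2−h2·(2M2+M3)/6=-5/22
t_q=9/2 → seg 2, τ=1/2; S=-5+-5/22·τ+213/44·τ²+-71/44·τ³=-1445/352

  seg 0: a=2 b=35/11 c=0 d=-6/11
  seg 1: a=4 b=-37/11 c=-36/11 d=119/88
  seg 2: a=-5 b=-5/22 c=213/44 d=-71/44
S(9/2) = -1445/352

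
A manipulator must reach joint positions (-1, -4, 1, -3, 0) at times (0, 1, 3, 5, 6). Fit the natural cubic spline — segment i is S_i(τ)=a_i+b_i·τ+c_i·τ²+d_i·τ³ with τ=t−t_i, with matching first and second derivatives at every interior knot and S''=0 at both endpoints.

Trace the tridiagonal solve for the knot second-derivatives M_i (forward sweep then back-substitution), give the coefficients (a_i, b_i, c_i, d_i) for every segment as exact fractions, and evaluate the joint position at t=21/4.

Δ: Δ0=-3, Δ1=5/2, Δ2=-2, Δ3=3
row 1: diag=6, rhs=33; c'=1/3, d'=11/2
row 2: denom=8−2·1/3=22/3; d'=(-27−2·11/2)/(22/3)=-57/11
row 3: denom=6−2·3/11=60/11; d'=(30−2·-57/11)/(60/11)=37/5
back: M3=37/5
back: M2=-57/11−3/11·37/5=-36/5
back: M1=11/2−1/3·-36/5=79/10
M: M0=0, M1=79/10, M2=-36/5, M3=37/5, M4=0
seg 0: a=-1, c=M0/2=0, d=(M1−M0)/(6·1)=79/60, b=Δ0−h0·(2M0+M1)/6=-259/60
seg 1: a=-4, c=M1/2=79/20, d=(M2−M1)/(6·2)=-151/120, b=Δ1−h1·(2M1+M2)/6=-11/30
seg 2: a=1, c=M2/2=-18/5, d=(M3−M2)/(6·2)=73/60, b=Δ2−h2·(2M2+M3)/6=1/3
seg 3: a=-3, c=M3/2=37/10, d=(M4−M3)/(6·1)=-37/30, b=Δ3−h3·(2M3+M4)/6=8/15
t_q=21/4 → seg 3, τ=1/4; S=-3+8/15·τ+37/10·τ²+-37/30·τ³=-1699/640

  seg 0: a=-1 b=-259/60 c=0 d=79/60
  seg 1: a=-4 b=-11/30 c=79/20 d=-151/120
  seg 2: a=1 b=1/3 c=-18/5 d=73/60
  seg 3: a=-3 b=8/15 c=37/10 d=-37/30
S(21/4) = -1699/640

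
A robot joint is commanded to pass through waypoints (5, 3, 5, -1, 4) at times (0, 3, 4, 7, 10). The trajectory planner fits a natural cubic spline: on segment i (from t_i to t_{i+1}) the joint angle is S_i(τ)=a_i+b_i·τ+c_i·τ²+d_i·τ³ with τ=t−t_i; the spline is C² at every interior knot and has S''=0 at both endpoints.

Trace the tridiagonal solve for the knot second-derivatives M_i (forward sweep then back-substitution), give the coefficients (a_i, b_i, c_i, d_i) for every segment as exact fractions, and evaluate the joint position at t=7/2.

Δ: Δ0=-2/3, Δ1=2, Δ2=-2, Δ3=5/3
row 1: diag=8, rhs=16; c'=1/8, d'=2
row 2: denom=8−1·1/8=63/8; d'=(-24−1·2)/(63/8)=-208/63
row 3: denom=12−3·8/21=76/7; d'=(22−3·-208/63)/(76/7)=335/114
back: M3=335/114
back: M2=-208/63−8/21·335/114=-84/19
back: M1=2−1/8·-84/19=97/38
M: M0=0, M1=97/38, M2=-84/19, M3=335/114, M4=0
seg 0: a=5, c=M0/2=0, d=(M1−M0)/(6·3)=97/684, b=Δ0−h0·(2M0+M1)/6=-443/228
seg 1: a=3, c=M1/2=97/76, d=(M2−M1)/(6·1)=-265/228, b=Δ1−h1·(2M1+M2)/6=215/114
seg 2: a=5, c=M2/2=-42/19, d=(M3−M2)/(6·3)=839/2052, b=Δ2−h2·(2M2+M3)/6=217/228
seg 3: a=-1, c=M3/2=335/228, d=(M4−M3)/(6·3)=-335/2052, b=Δ3−h3·(2M3+M4)/6=-145/114
t_q=7/2 → seg 1, τ=1/2; S=3+215/114·τ+97/76·τ²+-265/228·τ³=2503/608

  seg 0: a=5 b=-443/228 c=0 d=97/684
  seg 1: a=3 b=215/114 c=97/76 d=-265/228
  seg 2: a=5 b=217/228 c=-42/19 d=839/2052
  seg 3: a=-1 b=-145/114 c=335/228 d=-335/2052
S(7/2) = 2503/608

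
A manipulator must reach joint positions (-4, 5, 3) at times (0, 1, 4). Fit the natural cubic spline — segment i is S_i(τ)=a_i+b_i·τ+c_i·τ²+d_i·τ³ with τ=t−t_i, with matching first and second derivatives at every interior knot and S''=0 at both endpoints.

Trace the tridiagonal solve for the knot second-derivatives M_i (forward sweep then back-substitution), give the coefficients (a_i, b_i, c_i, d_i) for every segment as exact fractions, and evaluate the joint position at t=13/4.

  seg 0: a=-4 b=245/24 c=0 d=-29/24
  seg 1: a=5 b=79/12 c=-29/8 d=29/72
S(13/4) = 3097/512

Δ: Δ0=9, Δ1=-2/3
row 1: diag=8, rhs=-58; c'=3/8, d'=-29/4
back: M1=-29/4
M: M0=0, M1=-29/4, M2=0
seg 0: a=-4, c=M0/2=0, d=(M1−M0)/(6·1)=-29/24, b=Δ0−h0·(2M0+M1)/6=245/24
seg 1: a=5, c=M1/2=-29/8, d=(M2−M1)/(6·3)=29/72, b=Δ1−h1·(2M1+M2)/6=79/12
t_q=13/4 → seg 1, τ=9/4; S=5+79/12·τ+-29/8·τ²+29/72·τ³=3097/512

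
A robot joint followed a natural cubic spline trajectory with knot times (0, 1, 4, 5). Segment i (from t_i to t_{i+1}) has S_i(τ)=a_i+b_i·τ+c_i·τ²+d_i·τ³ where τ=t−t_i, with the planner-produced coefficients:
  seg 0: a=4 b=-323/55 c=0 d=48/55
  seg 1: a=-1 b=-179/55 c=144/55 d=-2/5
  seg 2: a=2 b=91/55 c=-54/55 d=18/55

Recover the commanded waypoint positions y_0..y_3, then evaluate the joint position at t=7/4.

y_0=4 y_1=-1 y_2=2 y_3=3
S(7/4) = -3761/1760

y_0 = S_0(0) = a_0 = 4
y_1 = S_1(0) = a_1 = -1
y_2 = S_2(0) = a_2 = 2
y_3 = S_2(1) = 3
t_q=7/4 is in segment 1 (τ=3/4); S_1(τ)=-3761/1760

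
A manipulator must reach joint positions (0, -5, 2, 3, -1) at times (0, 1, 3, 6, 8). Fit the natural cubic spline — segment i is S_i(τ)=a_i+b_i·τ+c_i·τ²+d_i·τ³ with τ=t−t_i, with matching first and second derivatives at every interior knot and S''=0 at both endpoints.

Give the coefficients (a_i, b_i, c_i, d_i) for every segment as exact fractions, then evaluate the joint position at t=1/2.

Δ: Δ0=-5, Δ1=7/2, Δ2=1/3, Δ3=-2
row 1: diag=6, rhs=51; c'=1/3, d'=17/2
row 2: denom=10−2·1/3=28/3; d'=(-19−2·17/2)/(28/3)=-27/7
row 3: denom=10−3·9/28=253/28; d'=(-14−3·-27/7)/(253/28)=-68/253
back: M3=-68/253
back: M2=-27/7−9/28·-68/253=-954/253
back: M1=17/2−1/3·-954/253=4937/506
M: M0=0, M1=4937/506, M2=-954/253, M3=-68/253, M4=0
seg 0: a=0, c=M0/2=0, d=(M1−M0)/(6·1)=4937/3036, b=Δ0−h0·(2M0+M1)/6=-20117/3036
seg 1: a=-5, c=M1/2=4937/1012, d=(M2−M1)/(6·2)=-6845/6072, b=Δ1−h1·(2M1+M2)/6=-2653/1518
seg 2: a=2, c=M2/2=-477/253, d=(M3−M2)/(6·3)=443/2277, b=Δ2−h2·(2M2+M3)/6=3217/759
seg 3: a=3, c=M3/2=-34/253, d=(M4−M3)/(6·2)=17/759, b=Δ3−h3·(2M3+M4)/6=-1382/759
t_q=1/2 → seg 0, τ=1/2; S=0+-20117/3036·τ+0·τ²+4937/3036·τ³=-25177/8096

  seg 0: a=0 b=-20117/3036 c=0 d=4937/3036
  seg 1: a=-5 b=-2653/1518 c=4937/1012 d=-6845/6072
  seg 2: a=2 b=3217/759 c=-477/253 d=443/2277
  seg 3: a=3 b=-1382/759 c=-34/253 d=17/759
S(1/2) = -25177/8096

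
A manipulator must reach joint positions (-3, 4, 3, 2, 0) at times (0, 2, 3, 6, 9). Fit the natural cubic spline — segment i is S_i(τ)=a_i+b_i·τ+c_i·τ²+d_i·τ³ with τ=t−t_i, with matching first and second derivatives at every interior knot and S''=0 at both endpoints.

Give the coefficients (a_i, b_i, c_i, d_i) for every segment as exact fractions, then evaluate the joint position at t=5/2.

Δ: Δ0=7/2, Δ1=-1, Δ2=-1/3, Δ3=-2/3
row 1: diag=6, rhs=-27; c'=1/6, d'=-9/2
row 2: denom=8−1·1/6=47/6; d'=(4−1·-9/2)/(47/6)=51/47
row 3: denom=12−3·18/47=510/47; d'=(-2−3·51/47)/(510/47)=-247/510
back: M3=-247/510
back: M2=51/47−18/47·-247/510=108/85
back: M1=-9/2−1/6·108/85=-801/170
M: M0=0, M1=-801/170, M2=108/85, M3=-247/510, M4=0
seg 0: a=-3, c=M0/2=0, d=(M1−M0)/(6·2)=-267/680, b=Δ0−h0·(2M0+M1)/6=431/85
seg 1: a=4, c=M1/2=-801/340, d=(M2−M1)/(6·1)=339/340, b=Δ1−h1·(2M1+M2)/6=61/170
seg 2: a=3, c=M2/2=54/85, d=(M3−M2)/(6·3)=-179/1836, b=Δ2−h2·(2M2+M3)/6=-463/340
seg 3: a=2, c=M3/2=-247/1020, d=(M4−M3)/(6·3)=247/9180, b=Δ3−h3·(2M3+M4)/6=-31/170
t_q=5/2 → seg 1, τ=1/2; S=4+61/170·τ+-801/340·τ²+339/340·τ³=2021/544

  seg 0: a=-3 b=431/85 c=0 d=-267/680
  seg 1: a=4 b=61/170 c=-801/340 d=339/340
  seg 2: a=3 b=-463/340 c=54/85 d=-179/1836
  seg 3: a=2 b=-31/170 c=-247/1020 d=247/9180
S(5/2) = 2021/544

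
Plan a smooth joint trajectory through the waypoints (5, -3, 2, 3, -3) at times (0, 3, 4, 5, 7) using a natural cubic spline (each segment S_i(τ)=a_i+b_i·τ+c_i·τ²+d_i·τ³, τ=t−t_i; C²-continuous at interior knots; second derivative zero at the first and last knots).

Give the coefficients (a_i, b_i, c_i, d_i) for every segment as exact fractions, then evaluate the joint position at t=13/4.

  seg 0: a=5 b=-3191/534 c=0 d=589/1602
  seg 1: a=-3 b=1055/267 c=589/178 d=-1207/534
  seg 2: a=2 b=2023/534 c=-309/89 d=365/534
  seg 3: a=3 b=-295/267 c=-253/178 d=253/1068
S(13/4) = -20969/11392

Δ: Δ0=-8/3, Δ1=5, Δ2=1, Δ3=-3
row 1: diag=8, rhs=46; c'=1/8, d'=23/4
row 2: denom=4−1·1/8=31/8; d'=(-24−1·23/4)/(31/8)=-238/31
row 3: denom=6−1·8/31=178/31; d'=(-24−1·-238/31)/(178/31)=-253/89
back: M3=-253/89
back: M2=-238/31−8/31·-253/89=-618/89
back: M1=23/4−1/8·-618/89=589/89
M: M0=0, M1=589/89, M2=-618/89, M3=-253/89, M4=0
seg 0: a=5, c=M0/2=0, d=(M1−M0)/(6·3)=589/1602, b=Δ0−h0·(2M0+M1)/6=-3191/534
seg 1: a=-3, c=M1/2=589/178, d=(M2−M1)/(6·1)=-1207/534, b=Δ1−h1·(2M1+M2)/6=1055/267
seg 2: a=2, c=M2/2=-309/89, d=(M3−M2)/(6·1)=365/534, b=Δ2−h2·(2M2+M3)/6=2023/534
seg 3: a=3, c=M3/2=-253/178, d=(M4−M3)/(6·2)=253/1068, b=Δ3−h3·(2M3+M4)/6=-295/267
t_q=13/4 → seg 1, τ=1/4; S=-3+1055/267·τ+589/178·τ²+-1207/534·τ³=-20969/11392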